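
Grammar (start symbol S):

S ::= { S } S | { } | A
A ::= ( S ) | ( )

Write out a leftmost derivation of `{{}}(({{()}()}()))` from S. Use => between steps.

S => {S}S => {{}}S => {{}}A => {{}}(S) => {{}}(A) => {{}}((S)) => {{}}(({S}S)) => {{}}(({{S}S}S)) => {{}}(({{A}S}S)) => {{}}(({{()}S}S)) => {{}}(({{()}A}S)) => {{}}(({{()}()}S)) => {{}}(({{()}()}A)) => {{}}(({{()}()}()))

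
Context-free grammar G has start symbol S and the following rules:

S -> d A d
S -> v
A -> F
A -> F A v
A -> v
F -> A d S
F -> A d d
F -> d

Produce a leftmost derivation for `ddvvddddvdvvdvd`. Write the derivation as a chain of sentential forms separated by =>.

S => dAd => dFd => dAdSd => dFAvdSd => dAdSAvdSd => dFdSAvdSd => dAdddSAvdSd => dFAvdddSAvdSd => ddAvdddSAvdSd => ddvvdddSAvdSd => ddvvddddAdAvdSd => ddvvddddvdAvdSd => ddvvddddvdvvdSd => ddvvddddvdvvdvd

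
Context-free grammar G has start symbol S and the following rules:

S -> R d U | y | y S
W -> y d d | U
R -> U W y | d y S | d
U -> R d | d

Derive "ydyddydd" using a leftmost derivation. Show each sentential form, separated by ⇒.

S ⇒ yS   [S -> y S]
yS ⇒ yRdU   [S -> R d U]
yRdU ⇒ yUWydU   [R -> U W y]
yUWydU ⇒ ydWydU   [U -> d]
ydWydU ⇒ ydyddydU   [W -> y d d]
ydyddydU ⇒ ydyddydd   [U -> d]

S ⇒ yS ⇒ yRdU ⇒ yUWydU ⇒ ydWydU ⇒ ydyddydU ⇒ ydyddydd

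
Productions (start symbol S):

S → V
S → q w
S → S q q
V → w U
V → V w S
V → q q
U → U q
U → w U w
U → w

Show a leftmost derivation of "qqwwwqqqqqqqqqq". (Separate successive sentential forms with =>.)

S => Sqq => Sqqqq => Sqqqqqq => Sqqqqqqqq => Sqqqqqqqqqq => Vqqqqqqqqqq => VwSqqqqqqqqqq => qqwSqqqqqqqqqq => qqwVqqqqqqqqqq => qqwwUqqqqqqqqqq => qqwwwqqqqqqqqqq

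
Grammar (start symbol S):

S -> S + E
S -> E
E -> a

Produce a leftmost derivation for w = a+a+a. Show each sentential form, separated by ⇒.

S ⇒ S+E   [S -> S + E]
S+E ⇒ S+E+E   [S -> S + E]
S+E+E ⇒ E+E+E   [S -> E]
E+E+E ⇒ a+E+E   [E -> a]
a+E+E ⇒ a+a+E   [E -> a]
a+a+E ⇒ a+a+a   [E -> a]

S⇒S+E⇒S+E+E⇒E+E+E⇒a+E+E⇒a+a+E⇒a+a+a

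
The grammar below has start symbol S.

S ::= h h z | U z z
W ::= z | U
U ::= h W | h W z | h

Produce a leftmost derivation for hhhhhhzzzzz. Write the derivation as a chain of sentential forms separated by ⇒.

S ⇒ Uzz ⇒ hWzzz ⇒ hUzzz ⇒ hhWzzz ⇒ hhUzzz ⇒ hhhWzzz ⇒ hhhUzzz ⇒ hhhhWzzzz ⇒ hhhhUzzzz ⇒ hhhhhWzzzzz ⇒ hhhhhUzzzzz ⇒ hhhhhhzzzzz

S ⇒ Uzz   [S ::= U z z]
Uzz ⇒ hWzzz   [U ::= h W z]
hWzzz ⇒ hUzzz   [W ::= U]
hUzzz ⇒ hhWzzz   [U ::= h W]
hhWzzz ⇒ hhUzzz   [W ::= U]
hhUzzz ⇒ hhhWzzz   [U ::= h W]
hhhWzzz ⇒ hhhUzzz   [W ::= U]
hhhUzzz ⇒ hhhhWzzzz   [U ::= h W z]
hhhhWzzzz ⇒ hhhhUzzzz   [W ::= U]
hhhhUzzzz ⇒ hhhhhWzzzzz   [U ::= h W z]
hhhhhWzzzzz ⇒ hhhhhUzzzzz   [W ::= U]
hhhhhUzzzzz ⇒ hhhhhhzzzzz   [U ::= h]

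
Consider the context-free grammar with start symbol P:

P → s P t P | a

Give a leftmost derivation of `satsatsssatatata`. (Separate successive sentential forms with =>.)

P=>sPtP=>satP=>satsPtP=>satsatP=>satsatsPtP=>satsatssPtPtP=>satsatsssPtPtPtP=>satsatsssatPtPtP=>satsatsssatatPtP=>satsatsssatatatP=>satsatsssatatata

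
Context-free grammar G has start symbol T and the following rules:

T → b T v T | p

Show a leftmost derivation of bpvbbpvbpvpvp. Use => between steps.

T => bTvT   [T → b T v T]
bTvT => bpvT   [T → p]
bpvT => bpvbTvT   [T → b T v T]
bpvbTvT => bpvbbTvTvT   [T → b T v T]
bpvbbTvTvT => bpvbbpvTvT   [T → p]
bpvbbpvTvT => bpvbbpvbTvTvT   [T → b T v T]
bpvbbpvbTvTvT => bpvbbpvbpvTvT   [T → p]
bpvbbpvbpvTvT => bpvbbpvbpvpvT   [T → p]
bpvbbpvbpvpvT => bpvbbpvbpvpvp   [T → p]

T => bTvT => bpvT => bpvbTvT => bpvbbTvTvT => bpvbbpvTvT => bpvbbpvbTvTvT => bpvbbpvbpvTvT => bpvbbpvbpvpvT => bpvbbpvbpvpvp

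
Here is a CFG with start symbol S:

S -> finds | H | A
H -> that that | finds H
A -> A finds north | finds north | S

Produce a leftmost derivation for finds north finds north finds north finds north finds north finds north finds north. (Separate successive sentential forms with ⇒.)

S ⇒ A ⇒ A finds north ⇒ A finds north finds north ⇒ A finds north finds north finds north ⇒ A finds north finds north finds north finds north ⇒ A finds north finds north finds north finds north finds north ⇒ A finds north finds north finds north finds north finds north finds north ⇒ finds north finds north finds north finds north finds north finds north finds north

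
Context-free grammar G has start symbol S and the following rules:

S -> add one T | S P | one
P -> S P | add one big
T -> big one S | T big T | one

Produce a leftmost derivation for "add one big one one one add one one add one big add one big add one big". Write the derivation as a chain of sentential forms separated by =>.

S => S P => add one T P => add one big one S P => add one big one S P P => add one big one one P P => add one big one one S P P => add one big one one one P P => add one big one one one S P P => add one big one one one S P P P => add one big one one one add one T P P P => add one big one one one add one one P P P => add one big one one one add one one add one big P P => add one big one one one add one one add one big add one big P => add one big one one one add one one add one big add one big add one big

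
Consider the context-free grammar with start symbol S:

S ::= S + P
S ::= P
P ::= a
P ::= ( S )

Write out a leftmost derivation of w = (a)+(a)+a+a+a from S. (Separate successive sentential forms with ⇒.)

S ⇒ S+P   [S ::= S + P]
S+P ⇒ S+P+P   [S ::= S + P]
S+P+P ⇒ S+P+P+P   [S ::= S + P]
S+P+P+P ⇒ S+P+P+P+P   [S ::= S + P]
S+P+P+P+P ⇒ P+P+P+P+P   [S ::= P]
P+P+P+P+P ⇒ (S)+P+P+P+P   [P ::= ( S )]
(S)+P+P+P+P ⇒ (P)+P+P+P+P   [S ::= P]
(P)+P+P+P+P ⇒ (a)+P+P+P+P   [P ::= a]
(a)+P+P+P+P ⇒ (a)+(S)+P+P+P   [P ::= ( S )]
(a)+(S)+P+P+P ⇒ (a)+(P)+P+P+P   [S ::= P]
(a)+(P)+P+P+P ⇒ (a)+(a)+P+P+P   [P ::= a]
(a)+(a)+P+P+P ⇒ (a)+(a)+a+P+P   [P ::= a]
(a)+(a)+a+P+P ⇒ (a)+(a)+a+a+P   [P ::= a]
(a)+(a)+a+a+P ⇒ (a)+(a)+a+a+a   [P ::= a]

S⇒S+P⇒S+P+P⇒S+P+P+P⇒S+P+P+P+P⇒P+P+P+P+P⇒(S)+P+P+P+P⇒(P)+P+P+P+P⇒(a)+P+P+P+P⇒(a)+(S)+P+P+P⇒(a)+(P)+P+P+P⇒(a)+(a)+P+P+P⇒(a)+(a)+a+P+P⇒(a)+(a)+a+a+P⇒(a)+(a)+a+a+a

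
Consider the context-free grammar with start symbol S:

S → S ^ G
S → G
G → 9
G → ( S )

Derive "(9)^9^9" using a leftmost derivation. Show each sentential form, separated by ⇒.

S ⇒ S^G ⇒ S^G^G ⇒ G^G^G ⇒ (S)^G^G ⇒ (G)^G^G ⇒ (9)^G^G ⇒ (9)^9^G ⇒ (9)^9^9

S ⇒ S^G   [S → S ^ G]
S^G ⇒ S^G^G   [S → S ^ G]
S^G^G ⇒ G^G^G   [S → G]
G^G^G ⇒ (S)^G^G   [G → ( S )]
(S)^G^G ⇒ (G)^G^G   [S → G]
(G)^G^G ⇒ (9)^G^G   [G → 9]
(9)^G^G ⇒ (9)^9^G   [G → 9]
(9)^9^G ⇒ (9)^9^9   [G → 9]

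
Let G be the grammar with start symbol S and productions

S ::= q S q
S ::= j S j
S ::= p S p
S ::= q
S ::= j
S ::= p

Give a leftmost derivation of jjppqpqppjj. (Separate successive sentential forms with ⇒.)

S⇒jSj⇒jjSjj⇒jjpSpjj⇒jjppSppjj⇒jjppqSqppjj⇒jjppqpqppjj

S ⇒ jSj   [S ::= j S j]
jSj ⇒ jjSjj   [S ::= j S j]
jjSjj ⇒ jjpSpjj   [S ::= p S p]
jjpSpjj ⇒ jjppSppjj   [S ::= p S p]
jjppSppjj ⇒ jjppqSqppjj   [S ::= q S q]
jjppqSqppjj ⇒ jjppqpqppjj   [S ::= p]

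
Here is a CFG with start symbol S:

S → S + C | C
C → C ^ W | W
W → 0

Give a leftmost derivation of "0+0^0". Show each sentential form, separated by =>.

S => S+C => C+C => W+C => 0+C => 0+C^W => 0+W^W => 0+0^W => 0+0^0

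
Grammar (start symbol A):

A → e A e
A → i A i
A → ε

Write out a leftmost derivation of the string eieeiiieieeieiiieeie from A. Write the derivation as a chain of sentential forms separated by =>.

A => eAe   [A → e A e]
eAe => eiAie   [A → i A i]
eiAie => eieAeie   [A → e A e]
eieAeie => eieeAeeie   [A → e A e]
eieeAeeie => eieeiAieeie   [A → i A i]
eieeiAieeie => eieeiiAiieeie   [A → i A i]
eieeiiAiieeie => eieeiiiAiiieeie   [A → i A i]
eieeiiiAiiieeie => eieeiiieAeiiieeie   [A → e A e]
eieeiiieAeiiieeie => eieeiiieiAieiiieeie   [A → i A i]
eieeiiieiAieiiieeie => eieeiiieieAeieiiieeie   [A → e A e]
eieeiiieieAeieiiieeie => eieeiiieieeieiiieeie   [A → ε]

A => eAe => eiAie => eieAeie => eieeAeeie => eieeiAieeie => eieeiiAiieeie => eieeiiiAiiieeie => eieeiiieAeiiieeie => eieeiiieiAieiiieeie => eieeiiieieAeieiiieeie => eieeiiieieeieiiieeie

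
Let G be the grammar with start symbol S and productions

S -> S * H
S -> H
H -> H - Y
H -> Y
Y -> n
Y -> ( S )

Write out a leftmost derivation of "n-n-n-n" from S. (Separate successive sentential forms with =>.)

S => H   [S -> H]
H => H-Y   [H -> H - Y]
H-Y => H-Y-Y   [H -> H - Y]
H-Y-Y => H-Y-Y-Y   [H -> H - Y]
H-Y-Y-Y => Y-Y-Y-Y   [H -> Y]
Y-Y-Y-Y => n-Y-Y-Y   [Y -> n]
n-Y-Y-Y => n-n-Y-Y   [Y -> n]
n-n-Y-Y => n-n-n-Y   [Y -> n]
n-n-n-Y => n-n-n-n   [Y -> n]

S => H => H-Y => H-Y-Y => H-Y-Y-Y => Y-Y-Y-Y => n-Y-Y-Y => n-n-Y-Y => n-n-n-Y => n-n-n-n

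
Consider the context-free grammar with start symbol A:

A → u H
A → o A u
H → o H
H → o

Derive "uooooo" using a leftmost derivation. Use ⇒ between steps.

A ⇒ uH   [A → u H]
uH ⇒ uoH   [H → o H]
uoH ⇒ uooH   [H → o H]
uooH ⇒ uoooH   [H → o H]
uoooH ⇒ uooooH   [H → o H]
uooooH ⇒ uooooo   [H → o]

A⇒uH⇒uoH⇒uooH⇒uoooH⇒uooooH⇒uooooo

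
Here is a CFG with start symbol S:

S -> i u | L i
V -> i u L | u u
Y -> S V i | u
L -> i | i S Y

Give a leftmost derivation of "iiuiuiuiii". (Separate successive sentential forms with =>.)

S => Li   [S -> L i]
Li => iSYi   [L -> i S Y]
iSYi => iiuYi   [S -> i u]
iiuYi => iiuSVii   [Y -> S V i]
iiuSVii => iiuiuVii   [S -> i u]
iiuiuVii => iiuiuiuLii   [V -> i u L]
iiuiuiuLii => iiuiuiuiii   [L -> i]

S => Li => iSYi => iiuYi => iiuSVii => iiuiuVii => iiuiuiuLii => iiuiuiuiii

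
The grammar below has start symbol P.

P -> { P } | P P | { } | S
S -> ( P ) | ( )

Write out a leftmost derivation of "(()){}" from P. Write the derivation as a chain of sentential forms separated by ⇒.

P ⇒ PP   [P -> P P]
PP ⇒ SP   [P -> S]
SP ⇒ (P)P   [S -> ( P )]
(P)P ⇒ (S)P   [P -> S]
(S)P ⇒ (())P   [S -> ( )]
(())P ⇒ (()){}   [P -> { }]

P ⇒ PP ⇒ SP ⇒ (P)P ⇒ (S)P ⇒ (())P ⇒ (()){}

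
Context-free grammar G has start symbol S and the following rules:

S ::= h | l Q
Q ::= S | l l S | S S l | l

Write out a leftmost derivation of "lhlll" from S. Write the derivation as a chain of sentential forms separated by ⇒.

S⇒lQ⇒lSSl⇒lhSl⇒lhlQl⇒lhlll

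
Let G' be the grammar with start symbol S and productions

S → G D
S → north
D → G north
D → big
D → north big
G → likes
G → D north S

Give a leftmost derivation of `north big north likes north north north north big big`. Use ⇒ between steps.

S ⇒ G D ⇒ D north S D ⇒ north big north S D ⇒ north big north G D D ⇒ north big north D north S D D ⇒ north big north G north north S D D ⇒ north big north likes north north S D D ⇒ north big north likes north north north D D ⇒ north big north likes north north north north big D ⇒ north big north likes north north north north big big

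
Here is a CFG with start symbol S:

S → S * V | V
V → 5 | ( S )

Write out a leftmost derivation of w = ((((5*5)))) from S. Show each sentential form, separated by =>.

S => V => (S) => (V) => ((S)) => ((V)) => (((S))) => (((V))) => ((((S)))) => ((((S*V)))) => ((((V*V)))) => ((((5*V)))) => ((((5*5))))

S => V   [S → V]
V => (S)   [V → ( S )]
(S) => (V)   [S → V]
(V) => ((S))   [V → ( S )]
((S)) => ((V))   [S → V]
((V)) => (((S)))   [V → ( S )]
(((S))) => (((V)))   [S → V]
(((V))) => ((((S))))   [V → ( S )]
((((S)))) => ((((S*V))))   [S → S * V]
((((S*V)))) => ((((V*V))))   [S → V]
((((V*V)))) => ((((5*V))))   [V → 5]
((((5*V)))) => ((((5*5))))   [V → 5]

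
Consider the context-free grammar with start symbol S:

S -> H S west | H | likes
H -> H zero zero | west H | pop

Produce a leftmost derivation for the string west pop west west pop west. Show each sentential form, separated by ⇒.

S ⇒ H S west   [S -> H S west]
H S west ⇒ west H S west   [H -> west H]
west H S west ⇒ west pop S west   [H -> pop]
west pop S west ⇒ west pop H west   [S -> H]
west pop H west ⇒ west pop west H west   [H -> west H]
west pop west H west ⇒ west pop west west H west   [H -> west H]
west pop west west H west ⇒ west pop west west pop west   [H -> pop]

S ⇒ H S west ⇒ west H S west ⇒ west pop S west ⇒ west pop H west ⇒ west pop west H west ⇒ west pop west west H west ⇒ west pop west west pop west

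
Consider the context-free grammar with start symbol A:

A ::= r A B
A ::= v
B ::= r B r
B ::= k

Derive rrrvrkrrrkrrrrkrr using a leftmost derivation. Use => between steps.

A => rAB   [A ::= r A B]
rAB => rrABB   [A ::= r A B]
rrABB => rrrABBB   [A ::= r A B]
rrrABBB => rrrvBBB   [A ::= v]
rrrvBBB => rrrvrBrBB   [B ::= r B r]
rrrvrBrBB => rrrvrkrBB   [B ::= k]
rrrvrkrBB => rrrvrkrrBrB   [B ::= r B r]
rrrvrkrrBrB => rrrvrkrrrBrrB   [B ::= r B r]
rrrvrkrrrBrrB => rrrvrkrrrkrrB   [B ::= k]
rrrvrkrrrkrrB => rrrvrkrrrkrrrBr   [B ::= r B r]
rrrvrkrrrkrrrBr => rrrvrkrrrkrrrrBrr   [B ::= r B r]
rrrvrkrrrkrrrrBrr => rrrvrkrrrkrrrrkrr   [B ::= k]

A => rAB => rrABB => rrrABBB => rrrvBBB => rrrvrBrBB => rrrvrkrBB => rrrvrkrrBrB => rrrvrkrrrBrrB => rrrvrkrrrkrrB => rrrvrkrrrkrrrBr => rrrvrkrrrkrrrrBrr => rrrvrkrrrkrrrrkrr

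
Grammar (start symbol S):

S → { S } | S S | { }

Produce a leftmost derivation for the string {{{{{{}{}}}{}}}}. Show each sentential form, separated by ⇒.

S ⇒ {S} ⇒ {{S}} ⇒ {{{S}}} ⇒ {{{SS}}} ⇒ {{{{S}S}}} ⇒ {{{{{S}}S}}} ⇒ {{{{{SS}}S}}} ⇒ {{{{{{}S}}S}}} ⇒ {{{{{{}{}}}S}}} ⇒ {{{{{{}{}}}{}}}}

S ⇒ {S}   [S → { S }]
{S} ⇒ {{S}}   [S → { S }]
{{S}} ⇒ {{{S}}}   [S → { S }]
{{{S}}} ⇒ {{{SS}}}   [S → S S]
{{{SS}}} ⇒ {{{{S}S}}}   [S → { S }]
{{{{S}S}}} ⇒ {{{{{S}}S}}}   [S → { S }]
{{{{{S}}S}}} ⇒ {{{{{SS}}S}}}   [S → S S]
{{{{{SS}}S}}} ⇒ {{{{{{}S}}S}}}   [S → { }]
{{{{{{}S}}S}}} ⇒ {{{{{{}{}}}S}}}   [S → { }]
{{{{{{}{}}}S}}} ⇒ {{{{{{}{}}}{}}}}   [S → { }]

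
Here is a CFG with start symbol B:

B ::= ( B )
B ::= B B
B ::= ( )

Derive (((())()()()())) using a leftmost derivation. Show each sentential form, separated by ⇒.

B ⇒ (B)   [B ::= ( B )]
(B) ⇒ ((B))   [B ::= ( B )]
((B)) ⇒ ((BB))   [B ::= B B]
((BB)) ⇒ ((BBB))   [B ::= B B]
((BBB)) ⇒ ((BBBB))   [B ::= B B]
((BBBB)) ⇒ ((BBBBB))   [B ::= B B]
((BBBBB)) ⇒ (((B)BBBB))   [B ::= ( B )]
(((B)BBBB)) ⇒ (((())BBBB))   [B ::= ( )]
(((())BBBB)) ⇒ (((())()BBB))   [B ::= ( )]
(((())()BBB)) ⇒ (((())()()BB))   [B ::= ( )]
(((())()()BB)) ⇒ (((())()()()B))   [B ::= ( )]
(((())()()()B)) ⇒ (((())()()()()))   [B ::= ( )]

B ⇒ (B) ⇒ ((B)) ⇒ ((BB)) ⇒ ((BBB)) ⇒ ((BBBB)) ⇒ ((BBBBB)) ⇒ (((B)BBBB)) ⇒ (((())BBBB)) ⇒ (((())()BBB)) ⇒ (((())()()BB)) ⇒ (((())()()()B)) ⇒ (((())()()()()))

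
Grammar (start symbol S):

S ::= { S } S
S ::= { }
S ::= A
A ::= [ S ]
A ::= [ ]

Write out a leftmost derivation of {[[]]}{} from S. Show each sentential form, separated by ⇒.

S ⇒ {S}S ⇒ {A}S ⇒ {[S]}S ⇒ {[A]}S ⇒ {[[]]}S ⇒ {[[]]}{}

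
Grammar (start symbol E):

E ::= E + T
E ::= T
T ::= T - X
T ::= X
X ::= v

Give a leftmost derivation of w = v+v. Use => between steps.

E=>E+T=>T+T=>X+T=>v+T=>v+X=>v+v

E => E+T   [E ::= E + T]
E+T => T+T   [E ::= T]
T+T => X+T   [T ::= X]
X+T => v+T   [X ::= v]
v+T => v+X   [T ::= X]
v+X => v+v   [X ::= v]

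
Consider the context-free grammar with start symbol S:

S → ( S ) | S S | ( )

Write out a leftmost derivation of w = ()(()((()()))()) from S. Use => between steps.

S => SS => ()S => ()(S) => ()(SS) => ()(SSS) => ()(()SS) => ()(()(S)S) => ()(()((S))S) => ()(()((SS))S) => ()(()((()S))S) => ()(()((()()))S) => ()(()((()()))())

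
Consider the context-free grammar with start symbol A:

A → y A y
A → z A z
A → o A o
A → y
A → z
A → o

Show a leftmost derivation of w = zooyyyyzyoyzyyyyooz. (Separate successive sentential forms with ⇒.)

A ⇒ zAz   [A → z A z]
zAz ⇒ zoAoz   [A → o A o]
zoAoz ⇒ zooAooz   [A → o A o]
zooAooz ⇒ zooyAyooz   [A → y A y]
zooyAyooz ⇒ zooyyAyyooz   [A → y A y]
zooyyAyyooz ⇒ zooyyyAyyyooz   [A → y A y]
zooyyyAyyyooz ⇒ zooyyyyAyyyyooz   [A → y A y]
zooyyyyAyyyyooz ⇒ zooyyyyzAzyyyyooz   [A → z A z]
zooyyyyzAzyyyyooz ⇒ zooyyyyzyAyzyyyyooz   [A → y A y]
zooyyyyzyAyzyyyyooz ⇒ zooyyyyzyoyzyyyyooz   [A → o]

A ⇒ zAz ⇒ zoAoz ⇒ zooAooz ⇒ zooyAyooz ⇒ zooyyAyyooz ⇒ zooyyyAyyyooz ⇒ zooyyyyAyyyyooz ⇒ zooyyyyzAzyyyyooz ⇒ zooyyyyzyAyzyyyyooz ⇒ zooyyyyzyoyzyyyyooz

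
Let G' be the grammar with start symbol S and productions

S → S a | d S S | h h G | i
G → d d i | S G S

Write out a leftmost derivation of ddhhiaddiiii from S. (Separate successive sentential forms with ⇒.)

S ⇒ dSS ⇒ ddSSS ⇒ ddhhGSS ⇒ ddhhSGSSS ⇒ ddhhSaGSSS ⇒ ddhhiaGSSS ⇒ ddhhiaddiSSS ⇒ ddhhiaddiiSS ⇒ ddhhiaddiiiS ⇒ ddhhiaddiiii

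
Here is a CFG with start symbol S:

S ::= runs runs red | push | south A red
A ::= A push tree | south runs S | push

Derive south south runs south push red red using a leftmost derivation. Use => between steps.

S => south A red => south south runs S red => south south runs south A red red => south south runs south push red red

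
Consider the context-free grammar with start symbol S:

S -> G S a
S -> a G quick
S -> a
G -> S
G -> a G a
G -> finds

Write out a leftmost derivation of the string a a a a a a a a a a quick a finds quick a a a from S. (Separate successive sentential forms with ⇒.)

S ⇒ G S a ⇒ S S a ⇒ G S a S a ⇒ S S a S a ⇒ a G quick S a S a ⇒ a a G a quick S a S a ⇒ a a a G a a quick S a S a ⇒ a a a a G a a a quick S a S a ⇒ a a a a a G a a a a quick S a S a ⇒ a a a a a S a a a a quick S a S a ⇒ a a a a a a a a a a quick S a S a ⇒ a a a a a a a a a a quick a G quick a S a ⇒ a a a a a a a a a a quick a finds quick a S a ⇒ a a a a a a a a a a quick a finds quick a a a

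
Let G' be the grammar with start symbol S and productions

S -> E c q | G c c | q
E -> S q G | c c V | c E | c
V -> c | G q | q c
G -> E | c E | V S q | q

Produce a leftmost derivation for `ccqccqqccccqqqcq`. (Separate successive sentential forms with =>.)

S => Ecq   [S -> E c q]
Ecq => ccVcq   [E -> c c V]
ccVcq => ccGqcq   [V -> G q]
ccGqcq => ccVSqqcq   [G -> V S q]
ccVSqqcq => ccqcSqqcq   [V -> q c]
ccqcSqqcq => ccqcEcqqqcq   [S -> E c q]
ccqcEcqqqcq => ccqccEcqqqcq   [E -> c E]
ccqccEcqqqcq => ccqccSqGcqqqcq   [E -> S q G]
ccqccSqGcqqqcq => ccqccqqGcqqqcq   [S -> q]
ccqccqqGcqqqcq => ccqccqqEcqqqcq   [G -> E]
ccqccqqEcqqqcq => ccqccqqccVcqqqcq   [E -> c c V]
ccqccqqccVcqqqcq => ccqccqqccccqqqcq   [V -> c]

S => Ecq => ccVcq => ccGqcq => ccVSqqcq => ccqcSqqcq => ccqcEcqqqcq => ccqccEcqqqcq => ccqccSqGcqqqcq => ccqccqqGcqqqcq => ccqccqqEcqqqcq => ccqccqqccVcqqqcq => ccqccqqccccqqqcq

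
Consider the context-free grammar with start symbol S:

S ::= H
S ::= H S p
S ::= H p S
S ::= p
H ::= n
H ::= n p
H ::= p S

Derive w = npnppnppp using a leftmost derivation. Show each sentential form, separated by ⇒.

S⇒HpS⇒npS⇒npHpS⇒npnpS⇒npnpHpS⇒npnppSpS⇒npnppHpS⇒npnppnppS⇒npnppnppp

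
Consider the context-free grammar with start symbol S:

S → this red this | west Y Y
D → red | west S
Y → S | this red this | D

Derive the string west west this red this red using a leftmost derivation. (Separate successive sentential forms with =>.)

S => west Y Y => west D Y => west west S Y => west west this red this Y => west west this red this D => west west this red this red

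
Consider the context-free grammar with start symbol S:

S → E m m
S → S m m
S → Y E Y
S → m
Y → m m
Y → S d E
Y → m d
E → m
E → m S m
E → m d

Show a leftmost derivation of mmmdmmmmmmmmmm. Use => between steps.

S => Smm   [S → S m m]
Smm => YEYmm   [S → Y E Y]
YEYmm => SdEEYmm   [Y → S d E]
SdEEYmm => EmmdEEYmm   [S → E m m]
EmmdEEYmm => mmmdEEYmm   [E → m]
mmmdEEYmm => mmmdmSmEYmm   [E → m S m]
mmmdmSmEYmm => mmmdmEmmmEYmm   [S → E m m]
mmmdmEmmmEYmm => mmmdmmmmmEYmm   [E → m]
mmmdmmmmmEYmm => mmmdmmmmmmYmm   [E → m]
mmmdmmmmmmYmm => mmmdmmmmmmmmmm   [Y → m m]

S => Smm => YEYmm => SdEEYmm => EmmdEEYmm => mmmdEEYmm => mmmdmSmEYmm => mmmdmEmmmEYmm => mmmdmmmmmEYmm => mmmdmmmmmmYmm => mmmdmmmmmmmmmm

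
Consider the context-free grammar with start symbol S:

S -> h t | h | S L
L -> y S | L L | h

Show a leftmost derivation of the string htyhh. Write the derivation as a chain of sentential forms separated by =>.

S => SL => SLL => htLL => htySL => htyhL => htyhh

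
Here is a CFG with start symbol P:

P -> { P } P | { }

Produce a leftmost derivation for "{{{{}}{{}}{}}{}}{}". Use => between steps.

P => {P}P => {{P}P}P => {{{P}P}P}P => {{{{}}P}P}P => {{{{}}{P}P}P}P => {{{{}}{{}}P}P}P => {{{{}}{{}}{}}P}P => {{{{}}{{}}{}}{}}P => {{{{}}{{}}{}}{}}{}

P => {P}P   [P -> { P } P]
{P}P => {{P}P}P   [P -> { P } P]
{{P}P}P => {{{P}P}P}P   [P -> { P } P]
{{{P}P}P}P => {{{{}}P}P}P   [P -> { }]
{{{{}}P}P}P => {{{{}}{P}P}P}P   [P -> { P } P]
{{{{}}{P}P}P}P => {{{{}}{{}}P}P}P   [P -> { }]
{{{{}}{{}}P}P}P => {{{{}}{{}}{}}P}P   [P -> { }]
{{{{}}{{}}{}}P}P => {{{{}}{{}}{}}{}}P   [P -> { }]
{{{{}}{{}}{}}{}}P => {{{{}}{{}}{}}{}}{}   [P -> { }]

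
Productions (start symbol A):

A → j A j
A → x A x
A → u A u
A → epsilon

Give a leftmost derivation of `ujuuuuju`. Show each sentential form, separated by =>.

A=>uAu=>ujAju=>ujuAuju=>ujuuAuuju=>ujuuuuju

A => uAu   [A → u A u]
uAu => ujAju   [A → j A j]
ujAju => ujuAuju   [A → u A u]
ujuAuju => ujuuAuuju   [A → u A u]
ujuuAuuju => ujuuuuju   [A → epsilon]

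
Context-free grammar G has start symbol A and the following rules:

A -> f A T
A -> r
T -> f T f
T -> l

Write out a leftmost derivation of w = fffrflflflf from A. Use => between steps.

A => fAT   [A -> f A T]
fAT => ffATT   [A -> f A T]
ffATT => fffATTT   [A -> f A T]
fffATTT => fffrTTT   [A -> r]
fffrTTT => fffrfTfTT   [T -> f T f]
fffrfTfTT => fffrflfTT   [T -> l]
fffrflfTT => fffrflflT   [T -> l]
fffrflflT => fffrflflfTf   [T -> f T f]
fffrflflfTf => fffrflflflf   [T -> l]

A => fAT => ffATT => fffATTT => fffrTTT => fffrfTfTT => fffrflfTT => fffrflflT => fffrflflfTf => fffrflflflf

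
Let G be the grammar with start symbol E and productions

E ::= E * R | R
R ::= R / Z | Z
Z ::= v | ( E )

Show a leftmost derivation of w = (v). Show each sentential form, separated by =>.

E => R => Z => (E) => (R) => (Z) => (v)

E => R   [E ::= R]
R => Z   [R ::= Z]
Z => (E)   [Z ::= ( E )]
(E) => (R)   [E ::= R]
(R) => (Z)   [R ::= Z]
(Z) => (v)   [Z ::= v]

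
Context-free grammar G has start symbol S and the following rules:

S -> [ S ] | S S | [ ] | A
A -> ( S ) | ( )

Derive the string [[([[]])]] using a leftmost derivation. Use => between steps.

S => [S]   [S -> [ S ]]
[S] => [[S]]   [S -> [ S ]]
[[S]] => [[A]]   [S -> A]
[[A]] => [[(S)]]   [A -> ( S )]
[[(S)]] => [[([S])]]   [S -> [ S ]]
[[([S])]] => [[([[]])]]   [S -> [ ]]

S => [S] => [[S]] => [[A]] => [[(S)]] => [[([S])]] => [[([[]])]]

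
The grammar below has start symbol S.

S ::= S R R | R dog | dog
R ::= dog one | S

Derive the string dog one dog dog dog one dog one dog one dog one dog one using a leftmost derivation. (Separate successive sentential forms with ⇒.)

S ⇒ S R R ⇒ R dog R R ⇒ dog one dog R R ⇒ dog one dog S R ⇒ dog one dog S R R R ⇒ dog one dog S R R R R R ⇒ dog one dog dog R R R R R ⇒ dog one dog dog dog one R R R R ⇒ dog one dog dog dog one dog one R R R ⇒ dog one dog dog dog one dog one dog one R R ⇒ dog one dog dog dog one dog one dog one dog one R ⇒ dog one dog dog dog one dog one dog one dog one dog one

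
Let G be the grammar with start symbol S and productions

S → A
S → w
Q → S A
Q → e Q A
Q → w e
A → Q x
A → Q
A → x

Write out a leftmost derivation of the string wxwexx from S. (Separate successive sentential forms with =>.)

S => A => Q => SA => wA => wQx => wSAx => wAAx => wxAx => wxQxx => wxwexx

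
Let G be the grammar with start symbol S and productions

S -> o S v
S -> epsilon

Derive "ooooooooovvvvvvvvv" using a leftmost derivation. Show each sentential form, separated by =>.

S => oSv   [S -> o S v]
oSv => ooSvv   [S -> o S v]
ooSvv => oooSvvv   [S -> o S v]
oooSvvv => ooooSvvvv   [S -> o S v]
ooooSvvvv => oooooSvvvvv   [S -> o S v]
oooooSvvvvv => ooooooSvvvvvv   [S -> o S v]
ooooooSvvvvvv => oooooooSvvvvvvv   [S -> o S v]
oooooooSvvvvvvv => ooooooooSvvvvvvvv   [S -> o S v]
ooooooooSvvvvvvvv => oooooooooSvvvvvvvvv   [S -> o S v]
oooooooooSvvvvvvvvv => ooooooooovvvvvvvvv   [S -> epsilon]

S => oSv => ooSvv => oooSvvv => ooooSvvvv => oooooSvvvvv => ooooooSvvvvvv => oooooooSvvvvvvv => ooooooooSvvvvvvvv => oooooooooSvvvvvvvvv => ooooooooovvvvvvvvv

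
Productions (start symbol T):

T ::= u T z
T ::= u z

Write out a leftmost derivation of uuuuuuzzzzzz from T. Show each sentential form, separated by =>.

T => uTz => uuTzz => uuuTzzz => uuuuTzzzz => uuuuuTzzzzz => uuuuuuzzzzzz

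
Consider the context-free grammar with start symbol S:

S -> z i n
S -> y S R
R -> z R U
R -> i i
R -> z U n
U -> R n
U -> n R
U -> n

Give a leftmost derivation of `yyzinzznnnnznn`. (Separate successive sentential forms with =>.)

S => ySR => yySRR => yyzinRR => yyzinzUnR => yyzinzRnnR => yyzinzzUnnnR => yyzinzznnnnR => yyzinzznnnnzUn => yyzinzznnnnznn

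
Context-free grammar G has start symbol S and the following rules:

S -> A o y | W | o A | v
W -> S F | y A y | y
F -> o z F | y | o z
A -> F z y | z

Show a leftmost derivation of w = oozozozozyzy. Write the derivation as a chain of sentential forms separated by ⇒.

S⇒oA⇒oFzy⇒oozFzy⇒oozozFzy⇒oozozozFzy⇒oozozozozFzy⇒oozozozozyzy

S ⇒ oA   [S -> o A]
oA ⇒ oFzy   [A -> F z y]
oFzy ⇒ oozFzy   [F -> o z F]
oozFzy ⇒ oozozFzy   [F -> o z F]
oozozFzy ⇒ oozozozFzy   [F -> o z F]
oozozozFzy ⇒ oozozozozFzy   [F -> o z F]
oozozozozFzy ⇒ oozozozozyzy   [F -> y]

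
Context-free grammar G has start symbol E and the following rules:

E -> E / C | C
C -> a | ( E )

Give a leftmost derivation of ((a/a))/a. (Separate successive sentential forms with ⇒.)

E ⇒ E/C   [E -> E / C]
E/C ⇒ C/C   [E -> C]
C/C ⇒ (E)/C   [C -> ( E )]
(E)/C ⇒ (C)/C   [E -> C]
(C)/C ⇒ ((E))/C   [C -> ( E )]
((E))/C ⇒ ((E/C))/C   [E -> E / C]
((E/C))/C ⇒ ((C/C))/C   [E -> C]
((C/C))/C ⇒ ((a/C))/C   [C -> a]
((a/C))/C ⇒ ((a/a))/C   [C -> a]
((a/a))/C ⇒ ((a/a))/a   [C -> a]

E ⇒ E/C ⇒ C/C ⇒ (E)/C ⇒ (C)/C ⇒ ((E))/C ⇒ ((E/C))/C ⇒ ((C/C))/C ⇒ ((a/C))/C ⇒ ((a/a))/C ⇒ ((a/a))/a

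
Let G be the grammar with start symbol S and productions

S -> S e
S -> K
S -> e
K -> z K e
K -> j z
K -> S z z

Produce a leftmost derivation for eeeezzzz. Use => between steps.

S => K => Szz => Kzz => Szzzz => Sezzzz => Seezzzz => Seeezzzz => eeeezzzz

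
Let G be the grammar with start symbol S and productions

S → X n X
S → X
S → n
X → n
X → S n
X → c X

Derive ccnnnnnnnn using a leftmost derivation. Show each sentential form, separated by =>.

S => X => cX => cSn => cXnXn => cSnnXn => cXnXnnXn => cSnnXnnXn => cXnnXnnXn => ccXnnXnnXn => ccnnnXnnXn => ccnnnnnnXn => ccnnnnnnnn

S => X   [S → X]
X => cX   [X → c X]
cX => cSn   [X → S n]
cSn => cXnXn   [S → X n X]
cXnXn => cSnnXn   [X → S n]
cSnnXn => cXnXnnXn   [S → X n X]
cXnXnnXn => cSnnXnnXn   [X → S n]
cSnnXnnXn => cXnnXnnXn   [S → X]
cXnnXnnXn => ccXnnXnnXn   [X → c X]
ccXnnXnnXn => ccnnnXnnXn   [X → n]
ccnnnXnnXn => ccnnnnnnXn   [X → n]
ccnnnnnnXn => ccnnnnnnnn   [X → n]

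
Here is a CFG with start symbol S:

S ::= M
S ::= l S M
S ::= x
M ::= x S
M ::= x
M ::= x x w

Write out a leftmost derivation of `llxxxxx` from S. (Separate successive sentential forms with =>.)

S=>lSM=>llSMM=>llMMM=>llxSMM=>llxMMM=>llxxSMM=>llxxxMM=>llxxxxM=>llxxxxx

S => lSM   [S ::= l S M]
lSM => llSMM   [S ::= l S M]
llSMM => llMMM   [S ::= M]
llMMM => llxSMM   [M ::= x S]
llxSMM => llxMMM   [S ::= M]
llxMMM => llxxSMM   [M ::= x S]
llxxSMM => llxxxMM   [S ::= x]
llxxxMM => llxxxxM   [M ::= x]
llxxxxM => llxxxxx   [M ::= x]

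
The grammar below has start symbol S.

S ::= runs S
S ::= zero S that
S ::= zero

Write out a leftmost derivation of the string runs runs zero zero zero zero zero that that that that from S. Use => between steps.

S => runs S => runs runs S => runs runs zero S that => runs runs zero zero S that that => runs runs zero zero zero S that that that => runs runs zero zero zero zero S that that that that => runs runs zero zero zero zero zero that that that that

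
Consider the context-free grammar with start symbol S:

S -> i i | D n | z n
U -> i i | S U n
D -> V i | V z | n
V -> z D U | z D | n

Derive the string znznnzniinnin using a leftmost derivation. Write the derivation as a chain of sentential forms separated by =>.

S=>Dn=>Vin=>zDUin=>zVzUin=>znzUin=>znzSUnin=>znzDnUnin=>znznnUnin=>znznnSUnnin=>znznnznUnnin=>znznnzniinnin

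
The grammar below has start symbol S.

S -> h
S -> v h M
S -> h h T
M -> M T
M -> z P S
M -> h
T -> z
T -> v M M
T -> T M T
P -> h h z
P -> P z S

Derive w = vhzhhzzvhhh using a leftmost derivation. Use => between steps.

S => vhM => vhzPS => vhzPzSS => vhzhhzzSS => vhzhhzzvhMS => vhzhhzzvhhS => vhzhhzzvhhh

S => vhM   [S -> v h M]
vhM => vhzPS   [M -> z P S]
vhzPS => vhzPzSS   [P -> P z S]
vhzPzSS => vhzhhzzSS   [P -> h h z]
vhzhhzzSS => vhzhhzzvhMS   [S -> v h M]
vhzhhzzvhMS => vhzhhzzvhhS   [M -> h]
vhzhhzzvhhS => vhzhhzzvhhh   [S -> h]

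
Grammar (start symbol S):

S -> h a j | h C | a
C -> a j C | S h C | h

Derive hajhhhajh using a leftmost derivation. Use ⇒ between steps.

S ⇒ hC ⇒ hajC ⇒ hajShC ⇒ hajhChC ⇒ hajhhhC ⇒ hajhhhajC ⇒ hajhhhajh

S ⇒ hC   [S -> h C]
hC ⇒ hajC   [C -> a j C]
hajC ⇒ hajShC   [C -> S h C]
hajShC ⇒ hajhChC   [S -> h C]
hajhChC ⇒ hajhhhC   [C -> h]
hajhhhC ⇒ hajhhhajC   [C -> a j C]
hajhhhajC ⇒ hajhhhajh   [C -> h]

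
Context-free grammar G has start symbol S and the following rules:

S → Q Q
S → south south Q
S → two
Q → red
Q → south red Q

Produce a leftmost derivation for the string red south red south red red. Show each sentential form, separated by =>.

S => Q Q => red Q => red south red Q => red south red south red Q => red south red south red red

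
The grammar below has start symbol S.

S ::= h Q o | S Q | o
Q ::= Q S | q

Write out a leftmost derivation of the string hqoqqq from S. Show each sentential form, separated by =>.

S=>SQ=>SQQ=>SQQQ=>hQoQQQ=>hqoQQQ=>hqoqQQ=>hqoqqQ=>hqoqqq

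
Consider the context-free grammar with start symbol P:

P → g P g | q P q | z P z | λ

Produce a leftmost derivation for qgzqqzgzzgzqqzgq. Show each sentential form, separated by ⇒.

P⇒qPq⇒qgPgq⇒qgzPzgq⇒qgzqPqzgq⇒qgzqqPqqzgq⇒qgzqqzPzqqzgq⇒qgzqqzgPgzqqzgq⇒qgzqqzgzPzgzqqzgq⇒qgzqqzgzzgzqqzgq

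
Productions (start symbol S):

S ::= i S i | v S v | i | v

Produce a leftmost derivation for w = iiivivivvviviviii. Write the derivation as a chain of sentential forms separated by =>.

S => iSi   [S ::= i S i]
iSi => iiSii   [S ::= i S i]
iiSii => iiiSiii   [S ::= i S i]
iiiSiii => iiivSviii   [S ::= v S v]
iiivSviii => iiiviSiviii   [S ::= i S i]
iiiviSiviii => iiivivSviviii   [S ::= v S v]
iiivivSviviii => iiiviviSiviviii   [S ::= i S i]
iiiviviSiviviii => iiivivivSviviviii   [S ::= v S v]
iiivivivSviviviii => iiivivivvviviviii   [S ::= v]

S => iSi => iiSii => iiiSiii => iiivSviii => iiiviSiviii => iiivivSviviii => iiiviviSiviviii => iiivivivSviviviii => iiivivivvviviviii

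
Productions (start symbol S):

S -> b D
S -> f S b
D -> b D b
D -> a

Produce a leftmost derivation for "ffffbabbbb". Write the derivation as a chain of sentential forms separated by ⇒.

S ⇒ fSb   [S -> f S b]
fSb ⇒ ffSbb   [S -> f S b]
ffSbb ⇒ fffSbbb   [S -> f S b]
fffSbbb ⇒ ffffSbbbb   [S -> f S b]
ffffSbbbb ⇒ ffffbDbbbb   [S -> b D]
ffffbDbbbb ⇒ ffffbabbbb   [D -> a]

S ⇒ fSb ⇒ ffSbb ⇒ fffSbbb ⇒ ffffSbbbb ⇒ ffffbDbbbb ⇒ ffffbabbbb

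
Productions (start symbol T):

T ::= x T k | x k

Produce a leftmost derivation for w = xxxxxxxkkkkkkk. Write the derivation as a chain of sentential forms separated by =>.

T => xTk   [T ::= x T k]
xTk => xxTkk   [T ::= x T k]
xxTkk => xxxTkkk   [T ::= x T k]
xxxTkkk => xxxxTkkkk   [T ::= x T k]
xxxxTkkkk => xxxxxTkkkkk   [T ::= x T k]
xxxxxTkkkkk => xxxxxxTkkkkkk   [T ::= x T k]
xxxxxxTkkkkkk => xxxxxxxkkkkkkk   [T ::= x k]

T => xTk => xxTkk => xxxTkkk => xxxxTkkkk => xxxxxTkkkkk => xxxxxxTkkkkkk => xxxxxxxkkkkkkk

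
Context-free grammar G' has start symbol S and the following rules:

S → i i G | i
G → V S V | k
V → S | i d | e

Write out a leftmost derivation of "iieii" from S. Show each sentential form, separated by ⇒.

S⇒iiG⇒iiVSV⇒iieSV⇒iieiV⇒iieiS⇒iieii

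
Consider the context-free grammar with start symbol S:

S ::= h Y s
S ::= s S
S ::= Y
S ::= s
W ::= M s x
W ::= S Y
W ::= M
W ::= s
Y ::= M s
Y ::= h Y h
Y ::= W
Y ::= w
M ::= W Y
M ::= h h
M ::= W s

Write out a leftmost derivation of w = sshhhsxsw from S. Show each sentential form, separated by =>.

S => sS => sY => sW => sSY => ssSY => sshYsY => sshWsY => sshMsxsY => sshhhsxsY => sshhhsxsw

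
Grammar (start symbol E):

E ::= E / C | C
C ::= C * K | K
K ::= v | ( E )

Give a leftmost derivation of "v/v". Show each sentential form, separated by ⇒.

E ⇒ E/C ⇒ C/C ⇒ K/C ⇒ v/C ⇒ v/K ⇒ v/v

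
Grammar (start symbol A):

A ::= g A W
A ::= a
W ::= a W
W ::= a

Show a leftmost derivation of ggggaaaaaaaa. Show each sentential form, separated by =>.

A => gAW   [A ::= g A W]
gAW => ggAWW   [A ::= g A W]
ggAWW => gggAWWW   [A ::= g A W]
gggAWWW => ggggAWWWW   [A ::= g A W]
ggggAWWWW => ggggaWWWW   [A ::= a]
ggggaWWWW => ggggaaWWWW   [W ::= a W]
ggggaaWWWW => ggggaaaWWWW   [W ::= a W]
ggggaaaWWWW => ggggaaaaWWWW   [W ::= a W]
ggggaaaaWWWW => ggggaaaaaWWW   [W ::= a]
ggggaaaaaWWW => ggggaaaaaaWW   [W ::= a]
ggggaaaaaaWW => ggggaaaaaaaW   [W ::= a]
ggggaaaaaaaW => ggggaaaaaaaa   [W ::= a]

A=>gAW=>ggAWW=>gggAWWW=>ggggAWWWW=>ggggaWWWW=>ggggaaWWWW=>ggggaaaWWWW=>ggggaaaaWWWW=>ggggaaaaaWWW=>ggggaaaaaaWW=>ggggaaaaaaaW=>ggggaaaaaaaa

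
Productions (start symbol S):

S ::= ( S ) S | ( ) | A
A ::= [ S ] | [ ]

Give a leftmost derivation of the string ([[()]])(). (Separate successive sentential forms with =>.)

S=>(S)S=>(A)S=>([S])S=>([A])S=>([[S]])S=>([[()]])S=>([[()]])()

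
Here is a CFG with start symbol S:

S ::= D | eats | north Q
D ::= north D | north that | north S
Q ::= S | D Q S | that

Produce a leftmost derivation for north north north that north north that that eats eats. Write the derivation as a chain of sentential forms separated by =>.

S => north Q => north D Q S => north north D Q S => north north north that Q S => north north north that D Q S S => north north north that north D Q S S => north north north that north north that Q S S => north north north that north north that that S S => north north north that north north that that eats S => north north north that north north that that eats eats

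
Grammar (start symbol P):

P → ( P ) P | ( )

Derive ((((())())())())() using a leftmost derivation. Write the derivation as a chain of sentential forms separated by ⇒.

P ⇒ (P)P   [P → ( P ) P]
(P)P ⇒ ((P)P)P   [P → ( P ) P]
((P)P)P ⇒ (((P)P)P)P   [P → ( P ) P]
(((P)P)P)P ⇒ ((((P)P)P)P)P   [P → ( P ) P]
((((P)P)P)P)P ⇒ ((((())P)P)P)P   [P → ( )]
((((())P)P)P)P ⇒ ((((())())P)P)P   [P → ( )]
((((())())P)P)P ⇒ ((((())())())P)P   [P → ( )]
((((())())())P)P ⇒ ((((())())())())P   [P → ( )]
((((())())())())P ⇒ ((((())())())())()   [P → ( )]

P ⇒ (P)P ⇒ ((P)P)P ⇒ (((P)P)P)P ⇒ ((((P)P)P)P)P ⇒ ((((())P)P)P)P ⇒ ((((())())P)P)P ⇒ ((((())())())P)P ⇒ ((((())())())())P ⇒ ((((())())())())()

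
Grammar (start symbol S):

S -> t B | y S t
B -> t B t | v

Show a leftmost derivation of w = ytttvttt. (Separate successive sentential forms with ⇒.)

S ⇒ ySt   [S -> y S t]
ySt ⇒ ytBt   [S -> t B]
ytBt ⇒ yttBtt   [B -> t B t]
yttBtt ⇒ ytttBttt   [B -> t B t]
ytttBttt ⇒ ytttvttt   [B -> v]

S⇒ySt⇒ytBt⇒yttBtt⇒ytttBttt⇒ytttvttt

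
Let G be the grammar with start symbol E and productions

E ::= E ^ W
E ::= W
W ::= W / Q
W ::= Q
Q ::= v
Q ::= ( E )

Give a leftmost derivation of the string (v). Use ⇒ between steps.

E ⇒ W ⇒ Q ⇒ (E) ⇒ (W) ⇒ (Q) ⇒ (v)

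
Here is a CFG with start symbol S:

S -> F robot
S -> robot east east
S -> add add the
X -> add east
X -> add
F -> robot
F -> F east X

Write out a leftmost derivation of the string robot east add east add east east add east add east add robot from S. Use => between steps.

S => F robot   [S -> F robot]
F robot => F east X robot   [F -> F east X]
F east X robot => F east X east X robot   [F -> F east X]
F east X east X robot => F east X east X east X robot   [F -> F east X]
F east X east X east X robot => F east X east X east X east X robot   [F -> F east X]
F east X east X east X east X robot => F east X east X east X east X east X robot   [F -> F east X]
F east X east X east X east X east X robot => robot east X east X east X east X east X robot   [F -> robot]
robot east X east X east X east X east X robot => robot east add east X east X east X east X robot   [X -> add]
robot east add east X east X east X east X robot => robot east add east add east east X east X east X robot   [X -> add east]
robot east add east add east east X east X east X robot => robot east add east add east east add east X east X robot   [X -> add]
robot east add east add east east add east X east X robot => robot east add east add east east add east add east X robot   [X -> add]
robot east add east add east east add east add east X robot => robot east add east add east east add east add east add robot   [X -> add]

S => F robot => F east X robot => F east X east X robot => F east X east X east X robot => F east X east X east X east X robot => F east X east X east X east X east X robot => robot east X east X east X east X east X robot => robot east add east X east X east X east X robot => robot east add east add east east X east X east X robot => robot east add east add east east add east X east X robot => robot east add east add east east add east add east X robot => robot east add east add east east add east add east add robot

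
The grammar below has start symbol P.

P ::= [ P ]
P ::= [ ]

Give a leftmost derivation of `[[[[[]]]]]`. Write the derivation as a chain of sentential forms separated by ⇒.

P ⇒ [P] ⇒ [[P]] ⇒ [[[P]]] ⇒ [[[[P]]]] ⇒ [[[[[]]]]]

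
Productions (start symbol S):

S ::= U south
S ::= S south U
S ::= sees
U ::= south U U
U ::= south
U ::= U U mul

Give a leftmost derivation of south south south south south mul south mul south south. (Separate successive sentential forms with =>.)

S => U south => south U U south => south U U mul U south => south south U U U mul U south => south south south U U mul U south => south south south U U mul U mul U south => south south south south U mul U mul U south => south south south south south mul U mul U south => south south south south south mul south mul U south => south south south south south mul south mul south south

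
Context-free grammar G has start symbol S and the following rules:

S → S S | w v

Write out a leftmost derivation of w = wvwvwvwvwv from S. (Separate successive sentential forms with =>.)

S => SS => SSS => SSSS => wvSSS => wvSSSS => wvwvSSS => wvwvwvSS => wvwvwvwvS => wvwvwvwvwv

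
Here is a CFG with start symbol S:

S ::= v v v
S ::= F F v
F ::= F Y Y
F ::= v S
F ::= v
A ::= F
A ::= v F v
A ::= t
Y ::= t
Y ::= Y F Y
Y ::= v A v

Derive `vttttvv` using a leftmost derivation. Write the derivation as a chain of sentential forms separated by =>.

S => FFv => FYYFv => FYYYYFv => vYYYYFv => vtYYYFv => vttYYFv => vtttYFv => vttttFv => vttttvv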